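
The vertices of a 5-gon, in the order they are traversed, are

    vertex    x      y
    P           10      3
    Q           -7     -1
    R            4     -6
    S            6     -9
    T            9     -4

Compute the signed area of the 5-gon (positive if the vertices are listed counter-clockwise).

90.5

Apply the shoelace (surveyor's) formula: 2A = Σ (x_i·y_{i+1} − x_{i+1}·y_i), indices taken mod 5.
P→Q: (10)(-1) − (-7)(3) = 11
Q→R: (-7)(-6) − (4)(-1) = 46
R→S: (4)(-9) − (6)(-6) = 0
S→T: (6)(-4) − (9)(-9) = 57
T→P: (9)(3) − (10)(-4) = 67
Σ = 181
Signed area = Σ/2 = 90.5 (positive ⇒ counter-clockwise traversal).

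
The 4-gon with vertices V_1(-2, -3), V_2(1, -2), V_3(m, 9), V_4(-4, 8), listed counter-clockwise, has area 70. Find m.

The doubled signed area Σ (x_i y_{i+1} − x_{i+1} y_i) is linear in m.
With m=0 it equals 80; the coefficient of m is 10 (from the two edges through V_3).
So 10·m + 80 = 2·70 = 140 ⇒ m = 6.

6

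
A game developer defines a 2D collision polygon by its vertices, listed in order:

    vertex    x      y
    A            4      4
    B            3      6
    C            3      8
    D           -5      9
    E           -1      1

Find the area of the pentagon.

Apply Gauss's area formula: 2A = Σ (x_i·y_{i+1} − x_{i+1}·y_i), indices taken mod 5.
Σ = (12) + (6) + (67) + (4) + (-8) = 81
Area = |Σ|/2 = 40.5.

40.5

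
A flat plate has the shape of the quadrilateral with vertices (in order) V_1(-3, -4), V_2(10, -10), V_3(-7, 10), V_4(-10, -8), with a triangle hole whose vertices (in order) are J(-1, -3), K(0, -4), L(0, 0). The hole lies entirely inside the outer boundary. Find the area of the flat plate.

Outer boundary:
Apply the surveyor's formula: 2A = Σ (x_i·y_{i+1} − x_{i+1}·y_i), indices taken mod 4.
Σ = (70) + (30) + (156) + (16) = 272
Area = |Σ|/2 = 136.
Hole:
Apply the shoelace formula: 2A = Σ (x_i·y_{i+1} − x_{i+1}·y_i), indices taken mod 3.
Cross-terms: 4, 0, 0  ⇒  Σ = 4
Area = |Σ|/2 = 2.
Net area = 136 − 2 = 134.

134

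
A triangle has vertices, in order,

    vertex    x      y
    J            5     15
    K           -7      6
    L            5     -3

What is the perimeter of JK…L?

|JK| = √((-12)² + (-9)²) = √225 = 15
|KL| = √((12)² + (-9)²) = √225 = 15
|LJ| = √((0)² + (18)²) = √324 = 18
Perimeter = 15 + 15 + 18 = 48.

48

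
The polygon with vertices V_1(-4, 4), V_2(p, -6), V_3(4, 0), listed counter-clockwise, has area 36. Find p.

The doubled signed area Σ (x_i y_{i+1} − x_{i+1} y_i) is linear in p.
With p=0 it equals 64; the coefficient of p is -4 (from the two edges through V_2).
So -4·p + 64 = 2·36 = 72 ⇒ p = -2.

-2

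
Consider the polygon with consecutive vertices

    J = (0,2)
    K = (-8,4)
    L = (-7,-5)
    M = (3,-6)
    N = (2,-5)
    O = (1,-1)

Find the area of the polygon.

71.5

Apply Gauss's area formula: 2A = Σ (x_i·y_{i+1} − x_{i+1}·y_i), indices taken mod 6.
Cross-terms: 16, 68, 57, -3, 3, 2  ⇒  Σ = 143
Area = |Σ|/2 = 71.5.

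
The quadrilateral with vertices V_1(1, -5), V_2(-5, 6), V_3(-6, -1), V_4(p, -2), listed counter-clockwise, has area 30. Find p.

Write out the shoelace sum; only the two edges meeting at V_4 involve p:
2·Area = [((-6)·(-2) − p·(-1)) + (p·(-5) − 1·(-2))] + 22
       = -4·p + 36 = 60
⇒ p = -6.

-6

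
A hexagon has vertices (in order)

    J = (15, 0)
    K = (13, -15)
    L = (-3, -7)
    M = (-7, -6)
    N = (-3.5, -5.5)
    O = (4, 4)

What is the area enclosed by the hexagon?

Apply the shoelace formula: 2A = Σ (x_i·y_{i+1} − x_{i+1}·y_i), indices taken mod 6.
Σ = (-225) + (-136) + (-31) + (17.5) + (8) + (-60) = -426.5
Area = |Σ|/2 = 213.25.

213.25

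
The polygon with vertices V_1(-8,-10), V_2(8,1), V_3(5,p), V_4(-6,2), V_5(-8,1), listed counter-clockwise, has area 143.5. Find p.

8

The doubled signed area Σ (x_i y_{i+1} − x_{i+1} y_i) is linear in p.
With p=0 it equals 175; the coefficient of p is 14 (from the two edges through V_3).
So 14·p + 175 = 2·143.5 = 287 ⇒ p = 8.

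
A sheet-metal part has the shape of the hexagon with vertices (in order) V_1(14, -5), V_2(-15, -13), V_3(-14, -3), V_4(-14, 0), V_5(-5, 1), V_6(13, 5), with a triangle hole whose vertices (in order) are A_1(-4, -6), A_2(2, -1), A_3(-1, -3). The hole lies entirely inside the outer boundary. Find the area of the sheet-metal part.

Outer boundary:
Σ = (-257) + (-137) + (-42) + (-14) + (-38) + (-135) = -623
Area = |Σ|/2 = 311.5.
Hole:
Apply the surveyor's formula: 2A = Σ (x_i·y_{i+1} − x_{i+1}·y_i), indices taken mod 3.
A_1→A_2: (-4)(-1) − (2)(-6) = 16
A_2→A_3: (2)(-3) − (-1)(-1) = -7
A_3→A_1: (-1)(-6) − (-4)(-3) = -6
Σ = 3
Area = |Σ|/2 = 1.5.
Net area = 311.5 − 1.5 = 310.

310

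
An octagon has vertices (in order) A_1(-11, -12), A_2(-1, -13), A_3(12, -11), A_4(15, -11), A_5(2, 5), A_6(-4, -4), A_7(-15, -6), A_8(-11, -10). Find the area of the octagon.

255

Apply the shoelace (surveyor's) formula: 2A = Σ (x_i·y_{i+1} − x_{i+1}·y_i), indices taken mod 8.
Σ = (131) + (167) + (33) + (97) + (12) + (-36) + (84) + (22) = 510
Area = |Σ|/2 = 255.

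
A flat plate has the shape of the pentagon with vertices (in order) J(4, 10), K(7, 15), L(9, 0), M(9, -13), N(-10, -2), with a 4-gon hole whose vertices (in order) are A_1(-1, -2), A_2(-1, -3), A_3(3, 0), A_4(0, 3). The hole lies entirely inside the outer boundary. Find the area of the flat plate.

240

Outer boundary:
Cross-terms: -10, -135, -117, -148, -92  ⇒  Σ = -502
Area = |Σ|/2 = 251.
Hole:
Σ = (1) + (9) + (9) + (3) = 22
Area = |Σ|/2 = 11.
Net area = 251 − 11 = 240.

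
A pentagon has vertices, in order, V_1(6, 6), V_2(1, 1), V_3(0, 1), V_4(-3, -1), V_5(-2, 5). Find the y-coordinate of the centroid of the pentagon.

3.2

Apply the shoelace formula. First the cross-terms c_i = x_i·y_{i+1} − x_{i+1}·y_i:
  0, 1, 3, -17, -42  ⇒  2A = -55, A = -27.5.
Then Σ (y_i + y_{i+1})·c_i = -528, so ȳ = -528 / (6·(-27.5)) = 3.2.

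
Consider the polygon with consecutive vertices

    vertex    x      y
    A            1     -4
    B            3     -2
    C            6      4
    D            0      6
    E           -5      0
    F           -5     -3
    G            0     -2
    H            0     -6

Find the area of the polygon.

65.5

Apply Gauss's area formula: 2A = Σ (x_i·y_{i+1} − x_{i+1}·y_i), indices taken mod 8.
Σ = (10) + (24) + (36) + (30) + (15) + (10) + (0) + (6) = 131
Area = |Σ|/2 = 65.5.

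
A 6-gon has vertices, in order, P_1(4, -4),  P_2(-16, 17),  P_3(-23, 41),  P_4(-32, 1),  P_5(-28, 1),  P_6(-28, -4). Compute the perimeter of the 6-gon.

136

|P_1P_2| = √((-20)² + (21)²) = √841 = 29
|P_2P_3| = √((-7)² + (24)²) = √625 = 25
|P_3P_4| = √((-9)² + (-40)²) = √1681 = 41
|P_4P_5| = √((4)² + (0)²) = √16 = 4
|P_5P_6| = √((0)² + (-5)²) = √25 = 5
|P_6P_1| = √((32)² + (0)²) = √1024 = 32
Perimeter = 29 + 25 + 41 + 4 + 5 + 32 = 136.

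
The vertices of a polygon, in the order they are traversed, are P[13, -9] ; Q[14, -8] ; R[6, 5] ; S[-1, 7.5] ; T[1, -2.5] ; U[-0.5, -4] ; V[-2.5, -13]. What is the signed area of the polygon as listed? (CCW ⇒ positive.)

183.875

Σ = (22) + (118) + (50) + (-5) + (-5.25) + (-3.5) + (191.5) = 367.75
Signed area = Σ/2 = 183.875 (positive ⇒ counter-clockwise traversal).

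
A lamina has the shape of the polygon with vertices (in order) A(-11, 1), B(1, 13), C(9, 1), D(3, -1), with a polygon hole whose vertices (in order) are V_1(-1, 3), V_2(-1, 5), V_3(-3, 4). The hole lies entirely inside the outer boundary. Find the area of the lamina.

Outer boundary:
Σ = (-144) + (-116) + (-12) + (-8) = -280
Area = |Σ|/2 = 140.
Hole:
Apply the surveyor's formula: 2A = Σ (x_i·y_{i+1} − x_{i+1}·y_i), indices taken mod 3.
V_1→V_2: (-1)(5) − (-1)(3) = -2
V_2→V_3: (-1)(4) − (-3)(5) = 11
V_3→V_1: (-3)(3) − (-1)(4) = -5
Σ = 4
Area = |Σ|/2 = 2.
Net area = 140 − 2 = 138.

138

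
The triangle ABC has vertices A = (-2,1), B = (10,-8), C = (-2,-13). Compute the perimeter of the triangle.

|AB| = √((12)² + (-9)²) = √225 = 15
|BC| = √((-12)² + (-5)²) = √169 = 13
|CA| = √((0)² + (14)²) = √196 = 14
Perimeter = 15 + 13 + 14 = 42.

42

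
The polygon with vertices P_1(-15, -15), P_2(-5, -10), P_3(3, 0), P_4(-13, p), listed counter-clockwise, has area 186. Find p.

4

The doubled signed area Σ (x_i y_{i+1} − x_{i+1} y_i) is linear in p.
With p=0 it equals 300; the coefficient of p is 18 (from the two edges through P_4).
So 18·p + 300 = 2·186 = 372 ⇒ p = 4.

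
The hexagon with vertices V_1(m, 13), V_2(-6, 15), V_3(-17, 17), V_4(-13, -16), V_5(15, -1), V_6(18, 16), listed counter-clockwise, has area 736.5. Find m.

The doubled signed area Σ (x_i y_{i+1} − x_{i+1} y_i) is linear in m.
With m=0 it equals 1469; the coefficient of m is -1 (from the two edges through V_1).
So -1·m + 1469 = 2·736.5 = 1473 ⇒ m = -4.

-4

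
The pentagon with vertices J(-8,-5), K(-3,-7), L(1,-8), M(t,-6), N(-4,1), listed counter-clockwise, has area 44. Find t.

2

The doubled signed area Σ (x_i y_{i+1} − x_{i+1} y_i) is linear in t.
With t=0 it equals 70; the coefficient of t is 9 (from the two edges through M).
So 9·t + 70 = 2·44 = 88 ⇒ t = 2.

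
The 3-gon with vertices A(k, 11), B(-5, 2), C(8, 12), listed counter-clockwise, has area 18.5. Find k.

3

Write out the shoelace sum; only the two edges meeting at A involve k:
2·Area = [(8·11 − k·12) + (k·2 − (-5)·11)] + -76
       = -10·k + 67 = 37
⇒ k = 3.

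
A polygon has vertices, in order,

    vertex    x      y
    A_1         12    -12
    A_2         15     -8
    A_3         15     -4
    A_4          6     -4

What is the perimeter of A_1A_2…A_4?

|A_1A_2| = √((3)² + (4)²) = √25 = 5
|A_2A_3| = √((0)² + (4)²) = √16 = 4
|A_3A_4| = √((-9)² + (0)²) = √81 = 9
|A_4A_1| = √((6)² + (-8)²) = √100 = 10
Perimeter = 5 + 4 + 9 + 10 = 28.

28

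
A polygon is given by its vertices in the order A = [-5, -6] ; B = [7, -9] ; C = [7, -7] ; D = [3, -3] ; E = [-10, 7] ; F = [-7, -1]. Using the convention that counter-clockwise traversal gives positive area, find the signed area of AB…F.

94

Cross-terms: 87, 14, 0, -9, 59, 37  ⇒  Σ = 188
Signed area = Σ/2 = 94 (positive ⇒ counter-clockwise traversal).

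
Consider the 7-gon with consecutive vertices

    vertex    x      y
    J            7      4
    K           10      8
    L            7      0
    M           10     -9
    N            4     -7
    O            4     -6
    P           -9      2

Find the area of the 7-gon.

114.5

Cross-terms: 16, -56, -63, -34, 4, -46, -50  ⇒  Σ = -229
Area = |Σ|/2 = 114.5.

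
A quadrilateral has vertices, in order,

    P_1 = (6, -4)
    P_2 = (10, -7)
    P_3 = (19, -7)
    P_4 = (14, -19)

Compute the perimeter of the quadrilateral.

|P_1P_2| = √((4)² + (-3)²) = √25 = 5
|P_2P_3| = √((9)² + (0)²) = √81 = 9
|P_3P_4| = √((-5)² + (-12)²) = √169 = 13
|P_4P_1| = √((-8)² + (15)²) = √289 = 17
Perimeter = 5 + 9 + 13 + 17 = 44.

44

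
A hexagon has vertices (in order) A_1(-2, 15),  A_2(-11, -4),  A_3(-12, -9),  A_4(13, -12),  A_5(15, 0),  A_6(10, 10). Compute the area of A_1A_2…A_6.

492.5

Apply the shoelace (surveyor's) formula: 2A = Σ (x_i·y_{i+1} − x_{i+1}·y_i), indices taken mod 6.
A_1→A_2: (-2)(-4) − (-11)(15) = 173
A_2→A_3: (-11)(-9) − (-12)(-4) = 51
A_3→A_4: (-12)(-12) − (13)(-9) = 261
A_4→A_5: (13)(0) − (15)(-12) = 180
A_5→A_6: (15)(10) − (10)(0) = 150
A_6→A_1: (10)(15) − (-2)(10) = 170
Σ = 985
Area = |Σ|/2 = 492.5.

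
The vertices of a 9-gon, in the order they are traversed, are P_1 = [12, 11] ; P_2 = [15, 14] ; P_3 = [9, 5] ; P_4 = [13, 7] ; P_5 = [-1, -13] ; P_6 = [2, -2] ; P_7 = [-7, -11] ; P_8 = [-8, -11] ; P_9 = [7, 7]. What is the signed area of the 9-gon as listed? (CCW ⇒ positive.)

-108.5

Apply the surveyor's formula: 2A = Σ (x_i·y_{i+1} − x_{i+1}·y_i), indices taken mod 9.
Σ = (3) + (-51) + (-2) + (-162) + (28) + (-36) + (-11) + (21) + (-7) = -217
Signed area = Σ/2 = -108.5 (negative ⇒ clockwise traversal).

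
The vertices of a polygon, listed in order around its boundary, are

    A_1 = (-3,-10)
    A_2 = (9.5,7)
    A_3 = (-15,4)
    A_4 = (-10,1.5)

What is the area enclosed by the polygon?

169.5

Apply Gauss's area formula: 2A = Σ (x_i·y_{i+1} − x_{i+1}·y_i), indices taken mod 4.
Σ = (74) + (143) + (17.5) + (104.5) = 339
Area = |Σ|/2 = 169.5.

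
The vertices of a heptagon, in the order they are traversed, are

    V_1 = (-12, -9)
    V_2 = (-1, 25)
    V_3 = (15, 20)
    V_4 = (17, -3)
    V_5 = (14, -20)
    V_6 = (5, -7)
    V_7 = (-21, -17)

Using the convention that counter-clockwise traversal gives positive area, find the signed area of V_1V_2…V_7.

Σ = (-309) + (-395) + (-385) + (-298) + (2) + (-232) + (-15) = -1632
Signed area = Σ/2 = -816 (negative ⇒ clockwise traversal).

-816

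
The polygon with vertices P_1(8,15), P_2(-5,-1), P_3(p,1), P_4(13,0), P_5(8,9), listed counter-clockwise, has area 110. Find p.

6

The doubled signed area Σ (x_i y_{i+1} − x_{i+1} y_i) is linear in p.
With p=0 it equals 214; the coefficient of p is 1 (from the two edges through P_3).
So 1·p + 214 = 2·110 = 220 ⇒ p = 6.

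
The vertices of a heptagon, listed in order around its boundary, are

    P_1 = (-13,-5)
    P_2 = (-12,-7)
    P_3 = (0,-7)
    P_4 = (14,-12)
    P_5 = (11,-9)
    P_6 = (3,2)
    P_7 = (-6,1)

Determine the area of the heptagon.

163

Apply the shoelace (surveyor's) formula: 2A = Σ (x_i·y_{i+1} − x_{i+1}·y_i), indices taken mod 7.
Σ = (31) + (84) + (98) + (6) + (49) + (15) + (43) = 326
Area = |Σ|/2 = 163.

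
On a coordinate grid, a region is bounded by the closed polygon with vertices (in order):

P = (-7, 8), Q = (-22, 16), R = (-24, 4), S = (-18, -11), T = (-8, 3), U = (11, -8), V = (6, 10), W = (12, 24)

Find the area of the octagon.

Σ = (64) + (296) + (336) + (-142) + (31) + (158) + (24) + (264) = 1031
Area = |Σ|/2 = 515.5.

515.5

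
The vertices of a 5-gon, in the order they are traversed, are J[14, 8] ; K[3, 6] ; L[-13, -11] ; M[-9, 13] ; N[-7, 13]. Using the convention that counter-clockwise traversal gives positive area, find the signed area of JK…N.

Σ = (60) + (45) + (-268) + (-26) + (-238) = -427
Signed area = Σ/2 = -213.5 (negative ⇒ clockwise traversal).

-213.5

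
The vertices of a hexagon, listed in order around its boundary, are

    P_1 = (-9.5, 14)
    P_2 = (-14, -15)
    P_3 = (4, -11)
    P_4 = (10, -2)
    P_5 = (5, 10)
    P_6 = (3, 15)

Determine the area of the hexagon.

497

Σ = (338.5) + (214) + (102) + (110) + (45) + (184.5) = 994
Area = |Σ|/2 = 497.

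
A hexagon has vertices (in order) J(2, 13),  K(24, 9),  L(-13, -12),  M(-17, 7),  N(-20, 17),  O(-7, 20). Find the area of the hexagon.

660.5

Apply the shoelace (surveyor's) formula: 2A = Σ (x_i·y_{i+1} − x_{i+1}·y_i), indices taken mod 6.
Cross-terms: -294, -171, -295, -149, -281, -131  ⇒  Σ = -1321
Area = |Σ|/2 = 660.5.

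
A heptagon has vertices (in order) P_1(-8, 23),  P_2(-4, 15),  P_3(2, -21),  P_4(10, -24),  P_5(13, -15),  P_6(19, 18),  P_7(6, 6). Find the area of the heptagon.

Apply the shoelace (surveyor's) formula: 2A = Σ (x_i·y_{i+1} − x_{i+1}·y_i), indices taken mod 7.
P_1→P_2: (-8)(15) − (-4)(23) = -28
P_2→P_3: (-4)(-21) − (2)(15) = 54
P_3→P_4: (2)(-24) − (10)(-21) = 162
P_4→P_5: (10)(-15) − (13)(-24) = 162
P_5→P_6: (13)(18) − (19)(-15) = 519
P_6→P_7: (19)(6) − (6)(18) = 6
P_7→P_1: (6)(23) − (-8)(6) = 186
Σ = 1061
Area = |Σ|/2 = 530.5.

530.5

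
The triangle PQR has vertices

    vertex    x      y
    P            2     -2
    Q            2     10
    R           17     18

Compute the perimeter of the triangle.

|PQ| = √((0)² + (12)²) = √144 = 12
|QR| = √((15)² + (8)²) = √289 = 17
|RP| = √((-15)² + (-20)²) = √625 = 25
Perimeter = 12 + 17 + 25 = 54.

54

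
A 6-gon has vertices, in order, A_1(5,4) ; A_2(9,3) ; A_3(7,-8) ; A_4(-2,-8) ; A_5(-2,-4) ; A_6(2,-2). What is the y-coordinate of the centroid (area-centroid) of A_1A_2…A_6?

-255/82

Apply the surveyor's formula. First the cross-terms c_i = x_i·y_{i+1} − x_{i+1}·y_i:
  -21, -93, -72, -8, 12, 18  ⇒  2A = -164, A = -82.
Then Σ (y_i + y_{i+1})·c_i = 1530, so ȳ = 1530 / (6·(-82)) = -255/82.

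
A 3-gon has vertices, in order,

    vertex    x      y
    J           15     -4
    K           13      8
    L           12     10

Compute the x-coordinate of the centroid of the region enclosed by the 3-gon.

40/3

Apply the surveyor's formula. First the cross-terms c_i = x_i·y_{i+1} − x_{i+1}·y_i:
  172, 34, -198  ⇒  2A = 8, A = 4.
Then Σ (x_i + x_{i+1})·c_i = 320, so x̄ = 320 / (6·4) = 40/3.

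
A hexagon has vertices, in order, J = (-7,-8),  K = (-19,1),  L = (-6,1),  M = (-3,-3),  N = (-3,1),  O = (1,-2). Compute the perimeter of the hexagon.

|JK| = √((-12)² + (9)²) = √225 = 15
|KL| = √((13)² + (0)²) = √169 = 13
|LM| = √((3)² + (-4)²) = √25 = 5
|MN| = √((0)² + (4)²) = √16 = 4
|NO| = √((4)² + (-3)²) = √25 = 5
|OJ| = √((-8)² + (-6)²) = √100 = 10
Perimeter = 15 + 13 + 5 + 4 + 5 + 10 = 52.

52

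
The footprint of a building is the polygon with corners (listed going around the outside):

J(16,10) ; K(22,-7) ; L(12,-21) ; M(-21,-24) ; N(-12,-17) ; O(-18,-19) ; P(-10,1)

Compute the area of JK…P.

Apply the shoelace formula: 2A = Σ (x_i·y_{i+1} − x_{i+1}·y_i), indices taken mod 7.
Σ = (-332) + (-378) + (-729) + (69) + (-78) + (-208) + (-116) = -1772
Area = |Σ|/2 = 886.

886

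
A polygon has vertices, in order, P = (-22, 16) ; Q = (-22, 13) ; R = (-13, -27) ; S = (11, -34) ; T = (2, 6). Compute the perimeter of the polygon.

|PQ| = √((0)² + (-3)²) = √9 = 3
|QR| = √((9)² + (-40)²) = √1681 = 41
|RS| = √((24)² + (-7)²) = √625 = 25
|ST| = √((-9)² + (40)²) = √1681 = 41
|TP| = √((-24)² + (10)²) = √676 = 26
Perimeter = 3 + 41 + 25 + 41 + 26 = 136.

136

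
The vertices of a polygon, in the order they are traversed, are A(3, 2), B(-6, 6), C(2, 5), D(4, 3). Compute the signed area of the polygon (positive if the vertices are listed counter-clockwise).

-13.5

Apply the shoelace formula: 2A = Σ (x_i·y_{i+1} − x_{i+1}·y_i), indices taken mod 4.
Cross-terms: 30, -42, -14, -1  ⇒  Σ = -27
Signed area = Σ/2 = -13.5 (negative ⇒ clockwise traversal).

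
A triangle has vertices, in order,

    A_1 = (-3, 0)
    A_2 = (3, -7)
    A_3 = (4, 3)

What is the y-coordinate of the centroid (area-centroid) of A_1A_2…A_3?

Apply the shoelace (surveyor's) formula. First the cross-terms c_i = x_i·y_{i+1} − x_{i+1}·y_i:
  21, 37, 9  ⇒  2A = 67, A = 33.5.
Then Σ (y_i + y_{i+1})·c_i = -268, so ȳ = -268 / (6·33.5) = -4/3.

-4/3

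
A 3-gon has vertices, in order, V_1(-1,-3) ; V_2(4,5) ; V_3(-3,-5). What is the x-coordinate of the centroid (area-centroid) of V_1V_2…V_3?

Apply the shoelace formula. First the cross-terms c_i = x_i·y_{i+1} − x_{i+1}·y_i:
  7, -5, 4  ⇒  2A = 6, A = 3.
Then Σ (x_i + x_{i+1})·c_i = 0, so x̄ = 0 / (6·3) = 0.

0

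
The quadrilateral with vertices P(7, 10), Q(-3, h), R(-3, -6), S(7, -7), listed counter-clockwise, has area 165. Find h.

10

The doubled signed area Σ (x_i y_{i+1} − x_{i+1} y_i) is linear in h.
With h=0 it equals 230; the coefficient of h is 10 (from the two edges through Q).
So 10·h + 230 = 2·165 = 330 ⇒ h = 10.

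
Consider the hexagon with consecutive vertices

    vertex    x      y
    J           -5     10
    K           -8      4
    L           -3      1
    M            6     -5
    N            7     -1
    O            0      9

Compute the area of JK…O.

105

Apply the shoelace formula: 2A = Σ (x_i·y_{i+1} − x_{i+1}·y_i), indices taken mod 6.
Cross-terms: 60, 4, 9, 29, 63, 45  ⇒  Σ = 210
Area = |Σ|/2 = 105.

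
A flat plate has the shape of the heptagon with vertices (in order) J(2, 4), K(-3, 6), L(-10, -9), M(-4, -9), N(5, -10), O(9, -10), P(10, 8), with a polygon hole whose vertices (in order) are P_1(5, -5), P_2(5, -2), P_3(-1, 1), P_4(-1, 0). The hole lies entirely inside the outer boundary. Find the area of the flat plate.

231

Outer boundary:
Apply the surveyor's formula: 2A = Σ (x_i·y_{i+1} − x_{i+1}·y_i), indices taken mod 7.
Σ = (24) + (87) + (54) + (85) + (40) + (172) + (24) = 486
Area = |Σ|/2 = 243.
Hole:
Cross-terms: 15, 3, 1, 5  ⇒  Σ = 24
Area = |Σ|/2 = 12.
Net area = 243 − 12 = 231.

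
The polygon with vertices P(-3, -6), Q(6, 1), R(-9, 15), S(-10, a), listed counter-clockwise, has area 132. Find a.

13

Write out the shoelace sum; only the two edges meeting at S involve a:
2·Area = [((-9)·a − (-10)·15) + ((-10)·(-6) − (-3)·a)] + 132
       = -6·a + 342 = 264
⇒ a = 13.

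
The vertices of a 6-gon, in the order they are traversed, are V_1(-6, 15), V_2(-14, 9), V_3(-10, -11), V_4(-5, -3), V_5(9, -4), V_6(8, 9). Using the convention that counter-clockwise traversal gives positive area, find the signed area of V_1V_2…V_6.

Apply the shoelace formula: 2A = Σ (x_i·y_{i+1} − x_{i+1}·y_i), indices taken mod 6.
Cross-terms: 156, 244, -25, 47, 113, 174  ⇒  Σ = 709
Signed area = Σ/2 = 354.5 (positive ⇒ counter-clockwise traversal).

354.5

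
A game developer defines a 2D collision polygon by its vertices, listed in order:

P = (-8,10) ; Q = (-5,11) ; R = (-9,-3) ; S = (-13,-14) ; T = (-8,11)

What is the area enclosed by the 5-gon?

42

Cross-terms: -38, 114, 87, -255, 8  ⇒  Σ = -84
Area = |Σ|/2 = 42.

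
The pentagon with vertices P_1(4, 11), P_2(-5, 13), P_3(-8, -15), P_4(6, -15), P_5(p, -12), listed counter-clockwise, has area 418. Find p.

14

Write out the shoelace sum; only the two edges meeting at P_5 involve p:
2·Area = [(6·(-12) − p·(-15)) + (p·11 − 4·(-12))] + 496
       = 26·p + 472 = 836
⇒ p = 14.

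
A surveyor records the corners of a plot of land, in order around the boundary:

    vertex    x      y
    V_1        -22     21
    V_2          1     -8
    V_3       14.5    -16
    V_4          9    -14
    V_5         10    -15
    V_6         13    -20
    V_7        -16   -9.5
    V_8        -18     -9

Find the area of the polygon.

Apply the shoelace (surveyor's) formula: 2A = Σ (x_i·y_{i+1} − x_{i+1}·y_i), indices taken mod 8.
V_1→V_2: (-22)(-8) − (1)(21) = 155
V_2→V_3: (1)(-16) − (14.5)(-8) = 100
V_3→V_4: (14.5)(-14) − (9)(-16) = -59
V_4→V_5: (9)(-15) − (10)(-14) = 5
V_5→V_6: (10)(-20) − (13)(-15) = -5
V_6→V_7: (13)(-9.5) − (-16)(-20) = -443.5
V_7→V_8: (-16)(-9) − (-18)(-9.5) = -27
V_8→V_1: (-18)(21) − (-22)(-9) = -576
Σ = -850.5
Area = |Σ|/2 = 425.25.

425.25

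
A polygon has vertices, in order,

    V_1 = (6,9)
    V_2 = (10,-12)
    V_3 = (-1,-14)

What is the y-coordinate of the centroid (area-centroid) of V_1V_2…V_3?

-17/3

Apply Gauss's area formula. First the cross-terms c_i = x_i·y_{i+1} − x_{i+1}·y_i:
  -162, -152, 75  ⇒  2A = -239, A = -119.5.
Then Σ (y_i + y_{i+1})·c_i = 4063, so ȳ = 4063 / (6·(-119.5)) = -17/3.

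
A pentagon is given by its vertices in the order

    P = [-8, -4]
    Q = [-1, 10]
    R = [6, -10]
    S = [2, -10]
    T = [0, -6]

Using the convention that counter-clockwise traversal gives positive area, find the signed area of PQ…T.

Apply the shoelace formula: 2A = Σ (x_i·y_{i+1} − x_{i+1}·y_i), indices taken mod 5.
Σ = (-84) + (-50) + (-40) + (-12) + (-48) = -234
Signed area = Σ/2 = -117 (negative ⇒ clockwise traversal).

-117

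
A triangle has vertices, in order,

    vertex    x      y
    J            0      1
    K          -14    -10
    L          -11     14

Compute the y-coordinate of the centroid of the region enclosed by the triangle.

Apply the shoelace formula. First the cross-terms c_i = x_i·y_{i+1} − x_{i+1}·y_i:
  14, -306, -11  ⇒  2A = -303, A = -151.5.
Then Σ (y_i + y_{i+1})·c_i = -1515, so ȳ = -1515 / (6·(-151.5)) = 5/3.

5/3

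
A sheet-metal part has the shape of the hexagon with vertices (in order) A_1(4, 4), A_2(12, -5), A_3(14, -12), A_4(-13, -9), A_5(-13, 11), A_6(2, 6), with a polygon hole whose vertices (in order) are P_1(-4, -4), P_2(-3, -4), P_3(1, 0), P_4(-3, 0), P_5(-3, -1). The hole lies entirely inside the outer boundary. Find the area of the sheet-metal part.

390.5

Outer boundary:
Σ = (-68) + (-74) + (-282) + (-260) + (-100) + (-16) = -800
Area = |Σ|/2 = 400.
Hole:
Apply the shoelace (surveyor's) formula: 2A = Σ (x_i·y_{i+1} − x_{i+1}·y_i), indices taken mod 5.
Cross-terms: 4, 4, 0, 3, 8  ⇒  Σ = 19
Area = |Σ|/2 = 9.5.
Net area = 400 − 9.5 = 390.5.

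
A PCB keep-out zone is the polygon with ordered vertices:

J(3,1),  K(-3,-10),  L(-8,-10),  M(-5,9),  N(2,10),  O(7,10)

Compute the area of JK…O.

Apply the shoelace (surveyor's) formula: 2A = Σ (x_i·y_{i+1} − x_{i+1}·y_i), indices taken mod 6.
J→K: (3)(-10) − (-3)(1) = -27
K→L: (-3)(-10) − (-8)(-10) = -50
L→M: (-8)(9) − (-5)(-10) = -122
M→N: (-5)(10) − (2)(9) = -68
N→O: (2)(10) − (7)(10) = -50
O→J: (7)(1) − (3)(10) = -23
Σ = -340
Area = |Σ|/2 = 170.

170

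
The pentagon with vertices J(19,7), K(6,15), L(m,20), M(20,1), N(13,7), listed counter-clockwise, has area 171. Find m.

Write out the shoelace sum; only the two edges meeting at L involve m:
2·Area = [(6·20 − m·15) + (m·1 − 20·20)] + 328
       = -14·m + 48 = 342
⇒ m = -21.

-21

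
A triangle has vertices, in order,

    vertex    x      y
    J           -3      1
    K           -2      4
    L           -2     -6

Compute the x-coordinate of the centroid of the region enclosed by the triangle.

-7/3

Apply the shoelace formula. First the cross-terms c_i = x_i·y_{i+1} − x_{i+1}·y_i:
  -10, 20, -20  ⇒  2A = -10, A = -5.
Then Σ (x_i + x_{i+1})·c_i = 70, so x̄ = 70 / (6·(-5)) = -7/3.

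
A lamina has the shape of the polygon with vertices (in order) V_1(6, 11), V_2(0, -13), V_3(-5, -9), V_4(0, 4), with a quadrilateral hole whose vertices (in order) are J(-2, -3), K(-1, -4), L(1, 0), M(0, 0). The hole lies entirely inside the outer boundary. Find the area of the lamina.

Outer boundary:
Apply the shoelace (surveyor's) formula: 2A = Σ (x_i·y_{i+1} − x_{i+1}·y_i), indices taken mod 4.
Σ = (-78) + (-65) + (-20) + (-24) = -187
Area = |Σ|/2 = 93.5.
Hole:
Apply the shoelace (surveyor's) formula: 2A = Σ (x_i·y_{i+1} − x_{i+1}·y_i), indices taken mod 4.
Σ = (5) + (4) + (0) + (0) = 9
Area = |Σ|/2 = 4.5.
Net area = 93.5 − 4.5 = 89.

89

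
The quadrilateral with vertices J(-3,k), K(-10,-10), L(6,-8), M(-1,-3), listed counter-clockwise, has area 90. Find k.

5

The doubled signed area Σ (x_i y_{i+1} − x_{i+1} y_i) is linear in k.
With k=0 it equals 135; the coefficient of k is 9 (from the two edges through J).
So 9·k + 135 = 2·90 = 180 ⇒ k = 5.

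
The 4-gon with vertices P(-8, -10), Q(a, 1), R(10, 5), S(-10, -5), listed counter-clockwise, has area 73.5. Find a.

Write out the shoelace sum; only the two edges meeting at Q involve a:
2·Area = [((-8)·1 − a·(-10)) + (a·5 − 10·1)] + 60
       = 15·a + 42 = 147
⇒ a = 7.

7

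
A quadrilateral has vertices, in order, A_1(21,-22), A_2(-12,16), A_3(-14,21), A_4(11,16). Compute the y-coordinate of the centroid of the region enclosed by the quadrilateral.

Apply Gauss's area formula. First the cross-terms c_i = x_i·y_{i+1} − x_{i+1}·y_i:
  72, -28, -455, -578  ⇒  2A = -989, A = -494.5.
Then Σ (y_i + y_{i+1})·c_i = -14835, so ȳ = -14835 / (6·(-494.5)) = 5.

5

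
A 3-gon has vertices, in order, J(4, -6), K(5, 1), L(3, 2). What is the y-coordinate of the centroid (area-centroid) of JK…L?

Apply the surveyor's formula. First the cross-terms c_i = x_i·y_{i+1} − x_{i+1}·y_i:
  34, 7, -26  ⇒  2A = 15, A = 7.5.
Then Σ (y_i + y_{i+1})·c_i = -45, so ȳ = -45 / (6·7.5) = -1.

-1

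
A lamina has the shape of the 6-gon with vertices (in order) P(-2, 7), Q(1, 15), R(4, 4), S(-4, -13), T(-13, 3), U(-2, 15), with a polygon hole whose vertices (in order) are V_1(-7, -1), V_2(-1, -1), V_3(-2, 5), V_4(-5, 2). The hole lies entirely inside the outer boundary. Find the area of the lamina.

Outer boundary:
Cross-terms: -37, -56, -36, -181, -189, 16  ⇒  Σ = -483
Area = |Σ|/2 = 241.5.
Hole:
Apply the shoelace formula: 2A = Σ (x_i·y_{i+1} − x_{i+1}·y_i), indices taken mod 4.
V_1→V_2: (-7)(-1) − (-1)(-1) = 6
V_2→V_3: (-1)(5) − (-2)(-1) = -7
V_3→V_4: (-2)(2) − (-5)(5) = 21
V_4→V_1: (-5)(-1) − (-7)(2) = 19
Σ = 39
Area = |Σ|/2 = 19.5.
Net area = 241.5 − 19.5 = 222.

222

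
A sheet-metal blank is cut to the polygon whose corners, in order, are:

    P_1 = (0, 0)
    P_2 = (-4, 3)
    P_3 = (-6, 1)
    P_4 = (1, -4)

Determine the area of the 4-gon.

Σ = (0) + (14) + (23) + (0) = 37
Area = |Σ|/2 = 18.5.

18.5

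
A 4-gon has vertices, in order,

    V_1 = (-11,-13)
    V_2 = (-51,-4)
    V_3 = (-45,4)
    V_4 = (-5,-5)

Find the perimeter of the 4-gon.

|V_1V_2| = √((-40)² + (9)²) = √1681 = 41
|V_2V_3| = √((6)² + (8)²) = √100 = 10
|V_3V_4| = √((40)² + (-9)²) = √1681 = 41
|V_4V_1| = √((-6)² + (-8)²) = √100 = 10
Perimeter = 41 + 10 + 41 + 10 = 102.

102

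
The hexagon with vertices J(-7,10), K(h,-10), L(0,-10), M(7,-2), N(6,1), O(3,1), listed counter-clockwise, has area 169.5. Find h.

-7

The doubled signed area Σ (x_i y_{i+1} − x_{i+1} y_i) is linear in h.
With h=0 it equals 199; the coefficient of h is -20 (from the two edges through K).
So -20·h + 199 = 2·169.5 = 339 ⇒ h = -7.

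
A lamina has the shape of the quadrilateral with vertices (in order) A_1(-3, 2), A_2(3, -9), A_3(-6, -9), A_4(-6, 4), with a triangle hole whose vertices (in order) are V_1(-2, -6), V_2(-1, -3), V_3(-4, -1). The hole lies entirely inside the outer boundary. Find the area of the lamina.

63.5

Outer boundary:
A_1→A_2: (-3)(-9) − (3)(2) = 21
A_2→A_3: (3)(-9) − (-6)(-9) = -81
A_3→A_4: (-6)(4) − (-6)(-9) = -78
A_4→A_1: (-6)(2) − (-3)(4) = 0
Σ = -138
Area = |Σ|/2 = 69.
Hole:
Σ = (0) + (-11) + (22) = 11
Area = |Σ|/2 = 5.5.
Net area = 69 − 5.5 = 63.5.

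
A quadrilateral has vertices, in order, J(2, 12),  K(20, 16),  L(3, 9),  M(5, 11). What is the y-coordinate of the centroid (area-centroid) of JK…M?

Apply Gauss's area formula. First the cross-terms c_i = x_i·y_{i+1} − x_{i+1}·y_i:
  -208, 132, -12, 38  ⇒  2A = -50, A = -25.
Then Σ (y_i + y_{i+1})·c_i = -1890, so ȳ = -1890 / (6·(-25)) = 12.6.

12.6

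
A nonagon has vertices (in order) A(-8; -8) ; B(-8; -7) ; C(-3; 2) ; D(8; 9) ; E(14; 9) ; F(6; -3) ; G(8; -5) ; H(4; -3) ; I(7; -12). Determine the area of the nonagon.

213.5

Apply the shoelace (surveyor's) formula: 2A = Σ (x_i·y_{i+1} − x_{i+1}·y_i), indices taken mod 9.
Σ = (-8) + (-37) + (-43) + (-54) + (-96) + (-6) + (-4) + (-27) + (-152) = -427
Area = |Σ|/2 = 213.5.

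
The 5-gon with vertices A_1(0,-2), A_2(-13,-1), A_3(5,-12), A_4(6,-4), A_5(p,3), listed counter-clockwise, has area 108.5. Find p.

6

The doubled signed area Σ (x_i y_{i+1} − x_{i+1} y_i) is linear in p.
With p=0 it equals 205; the coefficient of p is 2 (from the two edges through A_5).
So 2·p + 205 = 2·108.5 = 217 ⇒ p = 6.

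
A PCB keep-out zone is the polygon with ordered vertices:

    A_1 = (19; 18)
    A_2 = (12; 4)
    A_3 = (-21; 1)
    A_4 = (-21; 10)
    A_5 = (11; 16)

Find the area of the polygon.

Σ = (-140) + (96) + (-189) + (-446) + (-106) = -785
Area = |Σ|/2 = 392.5.

392.5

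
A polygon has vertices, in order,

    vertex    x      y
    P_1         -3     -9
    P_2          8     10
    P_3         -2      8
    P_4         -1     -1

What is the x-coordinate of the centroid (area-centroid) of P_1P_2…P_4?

Apply the shoelace formula. First the cross-terms c_i = x_i·y_{i+1} − x_{i+1}·y_i:
  42, 84, 10, 6  ⇒  2A = 142, A = 71.
Then Σ (x_i + x_{i+1})·c_i = 660, so x̄ = 660 / (6·71) = 110/71.

110/71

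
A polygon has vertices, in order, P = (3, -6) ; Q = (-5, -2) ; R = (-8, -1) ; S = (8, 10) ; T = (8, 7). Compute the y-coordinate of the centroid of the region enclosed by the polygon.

Apply the shoelace (surveyor's) formula. First the cross-terms c_i = x_i·y_{i+1} − x_{i+1}·y_i:
  -36, -11, -72, -24, -69  ⇒  2A = -212, A = -106.
Then Σ (y_i + y_{i+1})·c_i = -804, so ȳ = -804 / (6·(-106)) = 67/53.

67/53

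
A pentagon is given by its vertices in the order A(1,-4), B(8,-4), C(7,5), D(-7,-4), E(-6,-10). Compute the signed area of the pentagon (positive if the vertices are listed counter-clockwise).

91.5

Cross-terms: 28, 68, 7, 46, 34  ⇒  Σ = 183
Signed area = Σ/2 = 91.5 (positive ⇒ counter-clockwise traversal).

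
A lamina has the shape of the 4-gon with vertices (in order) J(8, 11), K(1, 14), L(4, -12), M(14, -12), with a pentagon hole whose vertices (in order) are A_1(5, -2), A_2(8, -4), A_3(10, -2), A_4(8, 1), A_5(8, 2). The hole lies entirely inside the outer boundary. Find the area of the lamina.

187.5

Outer boundary:
Apply the shoelace formula: 2A = Σ (x_i·y_{i+1} − x_{i+1}·y_i), indices taken mod 4.
Σ = (101) + (-68) + (120) + (250) = 403
Area = |Σ|/2 = 201.5.
Hole:
Apply the shoelace formula: 2A = Σ (x_i·y_{i+1} − x_{i+1}·y_i), indices taken mod 5.
Cross-terms: -4, 24, 26, 8, -26  ⇒  Σ = 28
Area = |Σ|/2 = 14.
Net area = 201.5 − 14 = 187.5.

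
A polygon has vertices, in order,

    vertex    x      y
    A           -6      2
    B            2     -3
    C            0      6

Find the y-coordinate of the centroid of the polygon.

Apply Gauss's area formula. First the cross-terms c_i = x_i·y_{i+1} − x_{i+1}·y_i:
  14, 12, 36  ⇒  2A = 62, A = 31.
Then Σ (y_i + y_{i+1})·c_i = 310, so ȳ = 310 / (6·31) = 5/3.

5/3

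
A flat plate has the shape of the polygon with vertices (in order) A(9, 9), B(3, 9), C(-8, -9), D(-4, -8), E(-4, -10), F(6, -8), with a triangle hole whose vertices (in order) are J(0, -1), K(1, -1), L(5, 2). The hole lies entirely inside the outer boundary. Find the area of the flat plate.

Outer boundary:
Cross-terms: 54, 45, 28, 8, 92, 126  ⇒  Σ = 353
Area = |Σ|/2 = 176.5.
Hole:
Σ = (1) + (7) + (-5) = 3
Area = |Σ|/2 = 1.5.
Net area = 176.5 − 1.5 = 175.

175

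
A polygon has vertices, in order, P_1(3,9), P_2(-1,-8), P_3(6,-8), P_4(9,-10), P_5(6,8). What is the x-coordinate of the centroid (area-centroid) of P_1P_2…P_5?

536/129

Apply the shoelace formula. First the cross-terms c_i = x_i·y_{i+1} − x_{i+1}·y_i:
  -15, 56, 12, 132, 30  ⇒  2A = 215, A = 107.5.
Then Σ (x_i + x_{i+1})·c_i = 2680, so x̄ = 2680 / (6·107.5) = 536/129.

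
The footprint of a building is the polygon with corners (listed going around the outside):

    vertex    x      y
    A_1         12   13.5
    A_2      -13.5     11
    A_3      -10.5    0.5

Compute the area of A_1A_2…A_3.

137.625

Apply Gauss's area formula: 2A = Σ (x_i·y_{i+1} − x_{i+1}·y_i), indices taken mod 3.
Σ = (314.25) + (108.75) + (-147.75) = 275.25
Area = |Σ|/2 = 137.625.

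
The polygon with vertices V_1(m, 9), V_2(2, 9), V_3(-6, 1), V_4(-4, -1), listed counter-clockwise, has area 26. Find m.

4

Write out the shoelace sum; only the two edges meeting at V_1 involve m:
2·Area = [((-4)·9 − m·(-1)) + (m·9 − 2·9)] + 66
       = 10·m + 12 = 52
⇒ m = 4.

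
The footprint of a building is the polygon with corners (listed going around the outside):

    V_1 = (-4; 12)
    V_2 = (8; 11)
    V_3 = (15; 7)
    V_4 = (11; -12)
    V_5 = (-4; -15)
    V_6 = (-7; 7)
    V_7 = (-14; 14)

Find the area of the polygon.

482

Apply the shoelace (surveyor's) formula: 2A = Σ (x_i·y_{i+1} − x_{i+1}·y_i), indices taken mod 7.
V_1→V_2: (-4)(11) − (8)(12) = -140
V_2→V_3: (8)(7) − (15)(11) = -109
V_3→V_4: (15)(-12) − (11)(7) = -257
V_4→V_5: (11)(-15) − (-4)(-12) = -213
V_5→V_6: (-4)(7) − (-7)(-15) = -133
V_6→V_7: (-7)(14) − (-14)(7) = 0
V_7→V_1: (-14)(12) − (-4)(14) = -112
Σ = -964
Area = |Σ|/2 = 482.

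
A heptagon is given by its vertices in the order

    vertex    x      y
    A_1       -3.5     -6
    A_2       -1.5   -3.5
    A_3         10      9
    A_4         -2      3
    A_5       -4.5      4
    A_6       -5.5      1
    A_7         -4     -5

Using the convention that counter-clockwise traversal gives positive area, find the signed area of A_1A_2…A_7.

Apply Gauss's area formula: 2A = Σ (x_i·y_{i+1} − x_{i+1}·y_i), indices taken mod 7.
A_1→A_2: (-3.5)(-3.5) − (-1.5)(-6) = 3.25
A_2→A_3: (-1.5)(9) − (10)(-3.5) = 21.5
A_3→A_4: (10)(3) − (-2)(9) = 48
A_4→A_5: (-2)(4) − (-4.5)(3) = 5.5
A_5→A_6: (-4.5)(1) − (-5.5)(4) = 17.5
A_6→A_7: (-5.5)(-5) − (-4)(1) = 31.5
A_7→A_1: (-4)(-6) − (-3.5)(-5) = 6.5
Σ = 133.75
Signed area = Σ/2 = 66.875 (positive ⇒ counter-clockwise traversal).

66.875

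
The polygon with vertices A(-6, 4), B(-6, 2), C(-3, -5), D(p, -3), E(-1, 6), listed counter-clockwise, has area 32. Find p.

The doubled signed area Σ (x_i y_{i+1} − x_{i+1} y_i) is linear in p.
With p=0 it equals 86; the coefficient of p is 11 (from the two edges through D).
So 11·p + 86 = 2·32 = 64 ⇒ p = -2.

-2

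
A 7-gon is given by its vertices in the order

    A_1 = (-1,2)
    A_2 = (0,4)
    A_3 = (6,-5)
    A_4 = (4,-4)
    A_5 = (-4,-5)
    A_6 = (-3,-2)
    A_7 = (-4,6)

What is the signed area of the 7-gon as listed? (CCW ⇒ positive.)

-51.5

Σ = (-4) + (-24) + (-4) + (-36) + (-7) + (-26) + (-2) = -103
Signed area = Σ/2 = -51.5 (negative ⇒ clockwise traversal).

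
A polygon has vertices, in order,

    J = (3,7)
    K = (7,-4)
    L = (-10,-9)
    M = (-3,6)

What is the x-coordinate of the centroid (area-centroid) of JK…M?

Apply the shoelace (surveyor's) formula. First the cross-terms c_i = x_i·y_{i+1} − x_{i+1}·y_i:
  -61, -103, -87, -39  ⇒  2A = -290, A = -145.
Then Σ (x_i + x_{i+1})·c_i = 830, so x̄ = 830 / (6·(-145)) = -83/87.

-83/87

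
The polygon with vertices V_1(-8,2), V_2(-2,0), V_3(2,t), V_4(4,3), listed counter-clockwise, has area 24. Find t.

The doubled signed area Σ (x_i y_{i+1} − x_{i+1} y_i) is linear in t.
With t=0 it equals 42; the coefficient of t is -6 (from the two edges through V_3).
So -6·t + 42 = 2·24 = 48 ⇒ t = -1.

-1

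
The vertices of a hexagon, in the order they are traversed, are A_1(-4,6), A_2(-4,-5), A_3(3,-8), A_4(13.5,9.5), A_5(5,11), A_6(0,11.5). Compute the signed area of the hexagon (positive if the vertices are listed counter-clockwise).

216

A_1→A_2: (-4)(-5) − (-4)(6) = 44
A_2→A_3: (-4)(-8) − (3)(-5) = 47
A_3→A_4: (3)(9.5) − (13.5)(-8) = 136.5
A_4→A_5: (13.5)(11) − (5)(9.5) = 101
A_5→A_6: (5)(11.5) − (0)(11) = 57.5
A_6→A_1: (0)(6) − (-4)(11.5) = 46
Σ = 432
Signed area = Σ/2 = 216 (positive ⇒ counter-clockwise traversal).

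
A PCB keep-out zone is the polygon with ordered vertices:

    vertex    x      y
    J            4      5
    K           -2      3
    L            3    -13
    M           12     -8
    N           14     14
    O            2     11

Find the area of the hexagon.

Cross-terms: 22, 17, 132, 280, 126, -34  ⇒  Σ = 543
Area = |Σ|/2 = 271.5.

271.5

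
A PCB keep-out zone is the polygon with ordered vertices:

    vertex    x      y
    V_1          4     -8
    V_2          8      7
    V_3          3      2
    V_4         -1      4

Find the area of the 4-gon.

Apply Gauss's area formula: 2A = Σ (x_i·y_{i+1} − x_{i+1}·y_i), indices taken mod 4.
Cross-terms: 92, -5, 14, -8  ⇒  Σ = 93
Area = |Σ|/2 = 46.5.

46.5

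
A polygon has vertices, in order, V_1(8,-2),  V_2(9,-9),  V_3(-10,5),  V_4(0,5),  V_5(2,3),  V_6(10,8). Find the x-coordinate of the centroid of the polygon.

691/257

Apply Gauss's area formula. First the cross-terms c_i = x_i·y_{i+1} − x_{i+1}·y_i:
  -54, -45, -50, -10, -14, -84  ⇒  2A = -257, A = -128.5.
Then Σ (x_i + x_{i+1})·c_i = -2073, so x̄ = -2073 / (6·(-128.5)) = 691/257.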